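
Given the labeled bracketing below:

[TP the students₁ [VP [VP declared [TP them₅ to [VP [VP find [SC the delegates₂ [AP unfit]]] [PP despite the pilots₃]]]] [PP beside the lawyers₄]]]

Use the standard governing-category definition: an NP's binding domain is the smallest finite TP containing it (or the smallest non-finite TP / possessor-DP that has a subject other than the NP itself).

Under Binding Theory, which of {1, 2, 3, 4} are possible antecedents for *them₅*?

{4}

*them* is a pronoun, so Principle B applies: it must be free in its binding domain.
Binding domain of *them₅*: the matrix TP, whose subject is the students₁.
*the students₁* c-commands the pronoun within its binding domain → coindexation would violate Principle B.
*the delegates₂*: the pronoun c-commands this R-expression → coindexation would violate Principle C on *the delegates₂*.
*the pilots₃*: the pronoun c-commands this R-expression → coindexation would violate Principle C on *the pilots₃*.
*the lawyers₄* and the pronoun do not c-command one another → neither Principle B nor Principle C is at stake; coindexation permitted.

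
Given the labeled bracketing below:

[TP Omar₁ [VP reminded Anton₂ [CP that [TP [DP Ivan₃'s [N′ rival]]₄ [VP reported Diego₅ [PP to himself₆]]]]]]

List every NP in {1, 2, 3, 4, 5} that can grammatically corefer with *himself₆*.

{4, 5}

*himself* is an anaphor, so Principle A applies: it must be bound in its binding domain.
Binding domain of *himself₆*: the embedded TP, whose subject is [Ivan₃'s rival]₄.
*Omar₁* c-commands the anaphor but is outside its binding domain → cannot satisfy Principle A.
*Anton₂* c-commands the anaphor but is outside its binding domain → cannot satisfy Principle A.
*Ivan₃* does not c-command the anaphor → cannot bind it.
*[Ivan₃'s rival]₄* c-commands the anaphor within its binding domain → licit binder.
*Diego₅* c-commands the anaphor within its binding domain → licit binder.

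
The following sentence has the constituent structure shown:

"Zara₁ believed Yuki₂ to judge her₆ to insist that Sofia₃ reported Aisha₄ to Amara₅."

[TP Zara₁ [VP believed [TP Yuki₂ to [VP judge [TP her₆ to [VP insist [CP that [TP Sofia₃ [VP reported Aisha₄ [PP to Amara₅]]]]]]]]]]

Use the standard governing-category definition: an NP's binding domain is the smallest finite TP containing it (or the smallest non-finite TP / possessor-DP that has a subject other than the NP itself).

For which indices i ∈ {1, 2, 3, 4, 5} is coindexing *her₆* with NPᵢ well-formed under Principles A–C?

{1}

*her* is a pronoun, so Principle B applies: it must be free in its binding domain.
Binding domain of *her₆*: the embedded TP, whose subject is Yuki₂.
*Zara₁* c-commands the pronoun but from outside its binding domain, and is not c-commanded by it → coindexation permitted.
*Yuki₂* c-commands the pronoun within its binding domain → coindexation would violate Principle B.
*Sofia₃*: the pronoun c-commands this R-expression → coindexation would violate Principle C on *Sofia₃*.
*Aisha₄*: the pronoun c-commands this R-expression → coindexation would violate Principle C on *Aisha₄*.
*Amara₅*: the pronoun c-commands this R-expression → coindexation would violate Principle C on *Amara₅*.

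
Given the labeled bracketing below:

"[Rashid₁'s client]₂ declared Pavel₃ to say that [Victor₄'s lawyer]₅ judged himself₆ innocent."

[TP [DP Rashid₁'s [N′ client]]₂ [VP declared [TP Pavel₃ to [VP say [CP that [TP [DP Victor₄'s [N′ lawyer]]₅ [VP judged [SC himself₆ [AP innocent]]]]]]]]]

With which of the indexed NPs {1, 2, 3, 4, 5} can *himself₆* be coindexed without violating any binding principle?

*himself* is an anaphor, so Principle A applies: it must be bound in its binding domain.
Binding domain of *himself₆*: the embedded TP, whose subject is [Victor₄'s lawyer]₅.
*Rashid₁* does not c-command the anaphor → cannot bind it.
*[Rashid₁'s client]₂* c-commands the anaphor but is outside its binding domain → cannot satisfy Principle A.
*Pavel₃* c-commands the anaphor but is outside its binding domain → cannot satisfy Principle A.
*Victor₄* does not c-command the anaphor → cannot bind it.
*[Victor₄'s lawyer]₅* c-commands the anaphor within its binding domain → licit binder.

{5}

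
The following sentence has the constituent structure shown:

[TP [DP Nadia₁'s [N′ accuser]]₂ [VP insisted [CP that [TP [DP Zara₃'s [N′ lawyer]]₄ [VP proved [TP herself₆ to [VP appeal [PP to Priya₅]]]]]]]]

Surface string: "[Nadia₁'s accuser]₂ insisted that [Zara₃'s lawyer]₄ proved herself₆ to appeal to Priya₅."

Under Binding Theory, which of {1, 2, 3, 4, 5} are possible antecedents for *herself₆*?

{4}

*herself* is an anaphor, so Principle A applies: it must be bound in its binding domain.
Binding domain of *herself₆*: the embedded TP, whose subject is [Zara₃'s lawyer]₄.
*Nadia₁* does not c-command the anaphor → cannot bind it.
*[Nadia₁'s accuser]₂* c-commands the anaphor but is outside its binding domain → cannot satisfy Principle A.
*Zara₃* does not c-command the anaphor → cannot bind it.
*[Zara₃'s lawyer]₄* c-commands the anaphor within its binding domain → licit binder.
*Priya₅* does not c-command the anaphor → cannot bind it.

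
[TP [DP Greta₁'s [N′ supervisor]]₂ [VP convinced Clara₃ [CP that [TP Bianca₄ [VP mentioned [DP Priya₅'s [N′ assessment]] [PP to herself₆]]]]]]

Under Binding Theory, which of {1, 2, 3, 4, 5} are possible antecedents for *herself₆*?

*herself* is an anaphor, so Principle A applies: it must be bound in its binding domain.
Binding domain of *herself₆*: the embedded TP, whose subject is Bianca₄.
*Greta₁* does not c-command the anaphor → cannot bind it.
*[Greta₁'s supervisor]₂* c-commands the anaphor but is outside its binding domain → cannot satisfy Principle A.
*Clara₃* c-commands the anaphor but is outside its binding domain → cannot satisfy Principle A.
*Bianca₄* c-commands the anaphor within its binding domain → licit binder.
*Priya₅* does not c-command the anaphor → cannot bind it.

{4}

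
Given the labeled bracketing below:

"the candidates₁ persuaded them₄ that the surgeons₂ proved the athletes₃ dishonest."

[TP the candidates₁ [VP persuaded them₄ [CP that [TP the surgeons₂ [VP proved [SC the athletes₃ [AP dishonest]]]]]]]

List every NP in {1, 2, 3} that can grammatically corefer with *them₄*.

*them* is a pronoun, so Principle B applies: it must be free in its binding domain.
Binding domain of *them₄*: the matrix TP, whose subject is the candidates₁.
*the candidates₁* c-commands the pronoun within its binding domain → coindexation would violate Principle B.
*the surgeons₂*: the pronoun c-commands this R-expression → coindexation would violate Principle C on *the surgeons₂*.
*the athletes₃*: the pronoun c-commands this R-expression → coindexation would violate Principle C on *the athletes₃*.

none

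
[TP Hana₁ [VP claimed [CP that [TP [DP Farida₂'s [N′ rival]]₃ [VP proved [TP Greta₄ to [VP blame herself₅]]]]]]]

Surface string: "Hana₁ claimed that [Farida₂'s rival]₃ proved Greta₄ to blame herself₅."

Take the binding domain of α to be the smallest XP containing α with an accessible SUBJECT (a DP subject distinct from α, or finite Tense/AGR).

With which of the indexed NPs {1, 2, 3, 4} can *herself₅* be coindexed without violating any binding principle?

*herself* is an anaphor, so Principle A applies: it must be bound in its binding domain.
Binding domain of *herself₅*: the embedded TP, whose subject is Greta₄.
*Hana₁* c-commands the anaphor but is outside its binding domain → cannot satisfy Principle A.
*Farida₂* does not c-command the anaphor → cannot bind it.
*[Farida₂'s rival]₃* c-commands the anaphor but is outside its binding domain → cannot satisfy Principle A.
*Greta₄* c-commands the anaphor within its binding domain → licit binder.

{4}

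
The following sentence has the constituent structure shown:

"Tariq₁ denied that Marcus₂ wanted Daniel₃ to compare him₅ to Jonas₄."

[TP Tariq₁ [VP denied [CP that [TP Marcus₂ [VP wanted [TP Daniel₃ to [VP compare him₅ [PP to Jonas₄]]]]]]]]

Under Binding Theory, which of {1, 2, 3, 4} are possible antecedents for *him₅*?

*him* is a pronoun, so Principle B applies: it must be free in its binding domain.
Binding domain of *him₅*: the embedded TP, whose subject is Daniel₃.
*Tariq₁* c-commands the pronoun but from outside its binding domain, and is not c-commanded by it → coindexation permitted.
*Marcus₂* c-commands the pronoun but from outside its binding domain, and is not c-commanded by it → coindexation permitted.
*Daniel₃* c-commands the pronoun within its binding domain → coindexation would violate Principle B.
*Jonas₄*: the pronoun c-commands this R-expression → coindexation would violate Principle C on *Jonas₄*.

{1, 2}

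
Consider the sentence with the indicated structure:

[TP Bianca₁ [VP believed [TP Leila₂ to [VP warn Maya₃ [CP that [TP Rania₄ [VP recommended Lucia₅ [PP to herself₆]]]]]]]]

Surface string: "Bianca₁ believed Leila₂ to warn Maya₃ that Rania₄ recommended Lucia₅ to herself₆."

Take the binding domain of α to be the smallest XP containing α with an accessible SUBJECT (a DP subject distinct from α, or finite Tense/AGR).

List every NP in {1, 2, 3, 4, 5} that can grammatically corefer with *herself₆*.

*herself* is an anaphor, so Principle A applies: it must be bound in its binding domain.
Binding domain of *herself₆*: the embedded TP, whose subject is Rania₄.
*Bianca₁* c-commands the anaphor but is outside its binding domain → cannot satisfy Principle A.
*Leila₂* c-commands the anaphor but is outside its binding domain → cannot satisfy Principle A.
*Maya₃* c-commands the anaphor but is outside its binding domain → cannot satisfy Principle A.
*Rania₄* c-commands the anaphor within its binding domain → licit binder.
*Lucia₅* c-commands the anaphor within its binding domain → licit binder.

{4, 5}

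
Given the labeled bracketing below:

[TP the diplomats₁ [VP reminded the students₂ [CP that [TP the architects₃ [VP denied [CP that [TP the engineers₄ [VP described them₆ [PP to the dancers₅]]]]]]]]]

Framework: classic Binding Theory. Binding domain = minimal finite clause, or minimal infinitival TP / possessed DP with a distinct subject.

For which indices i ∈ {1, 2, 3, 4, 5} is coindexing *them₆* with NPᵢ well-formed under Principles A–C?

*them* is a pronoun, so Principle B applies: it must be free in its binding domain.
Binding domain of *them₆*: the embedded TP, whose subject is the engineers₄.
*the diplomats₁* c-commands the pronoun but from outside its binding domain, and is not c-commanded by it → coindexation permitted.
*the students₂* c-commands the pronoun but from outside its binding domain, and is not c-commanded by it → coindexation permitted.
*the architects₃* c-commands the pronoun but from outside its binding domain, and is not c-commanded by it → coindexation permitted.
*the engineers₄* c-commands the pronoun within its binding domain → coindexation would violate Principle B.
*the dancers₅*: the pronoun c-commands this R-expression → coindexation would violate Principle C on *the dancers₅*.

{1, 2, 3}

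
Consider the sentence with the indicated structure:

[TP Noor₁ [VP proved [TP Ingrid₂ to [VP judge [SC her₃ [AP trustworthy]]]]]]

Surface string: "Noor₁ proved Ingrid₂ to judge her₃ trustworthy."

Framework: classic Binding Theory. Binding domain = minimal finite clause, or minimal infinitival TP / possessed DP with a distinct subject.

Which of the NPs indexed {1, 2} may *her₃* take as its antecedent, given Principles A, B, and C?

{1}

*her* is a pronoun, so Principle B applies: it must be free in its binding domain.
Binding domain of *her₃*: the embedded TP, whose subject is Ingrid₂.
*Noor₁* c-commands the pronoun but from outside its binding domain, and is not c-commanded by it → coindexation permitted.
*Ingrid₂* c-commands the pronoun within its binding domain → coindexation would violate Principle B.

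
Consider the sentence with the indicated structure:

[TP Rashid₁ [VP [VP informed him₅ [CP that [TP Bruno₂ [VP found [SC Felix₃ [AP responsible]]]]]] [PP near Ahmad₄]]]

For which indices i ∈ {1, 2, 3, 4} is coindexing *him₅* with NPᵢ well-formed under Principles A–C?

{4}

*him* is a pronoun, so Principle B applies: it must be free in its binding domain.
Binding domain of *him₅*: the matrix TP, whose subject is Rashid₁.
*Rashid₁* c-commands the pronoun within its binding domain → coindexation would violate Principle B.
*Bruno₂*: the pronoun c-commands this R-expression → coindexation would violate Principle C on *Bruno₂*.
*Felix₃*: the pronoun c-commands this R-expression → coindexation would violate Principle C on *Felix₃*.
*Ahmad₄* and the pronoun do not c-command one another → neither Principle B nor Principle C is at stake; coindexation permitted.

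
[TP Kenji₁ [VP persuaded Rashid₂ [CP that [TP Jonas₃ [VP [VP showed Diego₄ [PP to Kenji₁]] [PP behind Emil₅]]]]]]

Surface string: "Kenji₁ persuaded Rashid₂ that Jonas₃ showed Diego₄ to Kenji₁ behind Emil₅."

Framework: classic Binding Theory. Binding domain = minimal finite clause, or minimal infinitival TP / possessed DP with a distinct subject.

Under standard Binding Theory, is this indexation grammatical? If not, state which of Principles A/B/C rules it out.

The two coindexed NPs are *Kenji₁* (the lower occurrence) and *Kenji₁* (the higher occurrence).
*Kenji₁* (the lower occurrence) is an R-expression. Principle C requires it to be free everywhere.
*Kenji₁* (the higher occurrence) c-commands it and carries the same index.
The R-expression is bound → Principle C violation.

Principle C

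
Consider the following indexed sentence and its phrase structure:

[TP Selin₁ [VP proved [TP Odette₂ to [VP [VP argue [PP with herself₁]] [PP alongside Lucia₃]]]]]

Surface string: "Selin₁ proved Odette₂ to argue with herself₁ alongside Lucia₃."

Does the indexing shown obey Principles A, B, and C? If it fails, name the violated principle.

Principle A

The two coindexed NPs are *Selin₁* and *herself₁*.
*herself₁* is an anaphor. Principle A requires it to be bound within its binding domain — the embedded TP, whose subject is Odette₂.
Within that domain it is c-commanded by *Odette₂*, which does not share its index.
*Selin₁* does c-command the anaphor, but from outside its binding domain.
The anaphor is unbound in its domain → Principle A violation.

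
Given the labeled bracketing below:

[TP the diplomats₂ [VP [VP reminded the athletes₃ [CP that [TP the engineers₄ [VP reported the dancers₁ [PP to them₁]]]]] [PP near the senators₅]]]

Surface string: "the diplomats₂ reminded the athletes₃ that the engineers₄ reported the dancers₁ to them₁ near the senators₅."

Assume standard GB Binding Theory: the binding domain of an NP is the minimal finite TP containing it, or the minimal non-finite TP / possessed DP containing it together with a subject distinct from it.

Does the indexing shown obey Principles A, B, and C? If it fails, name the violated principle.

The two coindexed NPs are *the dancers₁* and *them₁*.
*them₁* is a pronoun. Its binding domain is the embedded TP, whose subject is the engineers₄.
*the dancers₁* c-commands it within that domain and carries the same index.
The pronoun is locally bound → Principle B violation.

Principle B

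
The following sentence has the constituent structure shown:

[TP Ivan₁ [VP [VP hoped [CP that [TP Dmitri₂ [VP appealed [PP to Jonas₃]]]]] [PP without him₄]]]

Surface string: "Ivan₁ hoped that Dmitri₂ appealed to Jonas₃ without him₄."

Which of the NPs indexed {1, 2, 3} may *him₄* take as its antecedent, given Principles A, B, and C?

*him* is a pronoun, so Principle B applies: it must be free in its binding domain.
Binding domain of *him₄*: the matrix TP, whose subject is Ivan₁.
*Ivan₁* c-commands the pronoun within its binding domain → coindexation would violate Principle B.
*Dmitri₂* and the pronoun do not c-command one another → neither Principle B nor Principle C is at stake; coindexation permitted.
*Jonas₃* and the pronoun do not c-command one another → neither Principle B nor Principle C is at stake; coindexation permitted.

{2, 3}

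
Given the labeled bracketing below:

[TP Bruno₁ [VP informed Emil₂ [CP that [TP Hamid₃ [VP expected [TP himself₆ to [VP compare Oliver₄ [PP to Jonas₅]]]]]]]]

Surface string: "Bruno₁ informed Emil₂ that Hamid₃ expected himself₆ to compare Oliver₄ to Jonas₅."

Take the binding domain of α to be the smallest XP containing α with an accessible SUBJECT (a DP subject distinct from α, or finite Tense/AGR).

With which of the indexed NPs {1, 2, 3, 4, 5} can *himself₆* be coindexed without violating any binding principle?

*himself* is an anaphor, so Principle A applies: it must be bound in its binding domain.
Binding domain of *himself₆*: the embedded TP, whose subject is Hamid₃.
*Bruno₁* c-commands the anaphor but is outside its binding domain → cannot satisfy Principle A.
*Emil₂* c-commands the anaphor but is outside its binding domain → cannot satisfy Principle A.
*Hamid₃* c-commands the anaphor within its binding domain → licit binder.
*Oliver₄* does not c-command the anaphor → cannot bind it.
*Jonas₅* does not c-command the anaphor → cannot bind it.

{3}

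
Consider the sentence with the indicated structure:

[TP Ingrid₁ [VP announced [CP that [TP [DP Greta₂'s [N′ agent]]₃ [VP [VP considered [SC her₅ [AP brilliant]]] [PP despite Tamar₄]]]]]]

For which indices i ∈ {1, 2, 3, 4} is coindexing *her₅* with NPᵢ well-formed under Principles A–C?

{1, 2, 4}

*her* is a pronoun, so Principle B applies: it must be free in its binding domain.
Binding domain of *her₅*: the embedded TP, whose subject is [Greta₂'s agent]₃.
*Ingrid₁* c-commands the pronoun but from outside its binding domain, and is not c-commanded by it → coindexation permitted.
*Greta₂* and the pronoun do not c-command one another → neither Principle B nor Principle C is at stake; coindexation permitted.
*[Greta₂'s agent]₃* c-commands the pronoun within its binding domain → coindexation would violate Principle B.
*Tamar₄* and the pronoun do not c-command one another → neither Principle B nor Principle C is at stake; coindexation permitted.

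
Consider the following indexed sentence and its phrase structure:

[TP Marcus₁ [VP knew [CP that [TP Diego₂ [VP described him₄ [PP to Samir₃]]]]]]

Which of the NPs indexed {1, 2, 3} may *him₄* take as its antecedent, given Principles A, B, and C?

{1}

*him* is a pronoun, so Principle B applies: it must be free in its binding domain.
Binding domain of *him₄*: the embedded TP, whose subject is Diego₂.
*Marcus₁* c-commands the pronoun but from outside its binding domain, and is not c-commanded by it → coindexation permitted.
*Diego₂* c-commands the pronoun within its binding domain → coindexation would violate Principle B.
*Samir₃*: the pronoun c-commands this R-expression → coindexation would violate Principle C on *Samir₃*.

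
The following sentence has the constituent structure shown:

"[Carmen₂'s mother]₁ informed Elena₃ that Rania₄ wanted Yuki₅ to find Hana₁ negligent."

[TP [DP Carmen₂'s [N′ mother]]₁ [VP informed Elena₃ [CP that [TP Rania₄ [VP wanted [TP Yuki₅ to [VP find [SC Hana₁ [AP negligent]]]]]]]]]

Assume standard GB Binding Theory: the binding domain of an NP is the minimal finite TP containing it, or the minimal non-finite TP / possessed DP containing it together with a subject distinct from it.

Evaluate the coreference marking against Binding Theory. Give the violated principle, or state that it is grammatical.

Principle C

The two coindexed NPs are *[Carmen₂'s mother]₁* and *Hana₁*.
*Hana₁* is an R-expression. Principle C requires it to be free everywhere.
*[Carmen₂'s mother]₁* c-commands it and carries the same index.
The R-expression is bound → Principle C violation.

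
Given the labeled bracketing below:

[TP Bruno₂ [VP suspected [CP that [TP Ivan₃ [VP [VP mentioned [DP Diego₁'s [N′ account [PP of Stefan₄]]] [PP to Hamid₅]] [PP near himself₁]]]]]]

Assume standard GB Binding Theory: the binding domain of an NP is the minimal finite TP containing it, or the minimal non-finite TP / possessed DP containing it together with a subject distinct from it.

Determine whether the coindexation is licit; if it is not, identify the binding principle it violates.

The two coindexed NPs are *Diego₁* and *himself₁*.
*himself₁* is an anaphor. Principle A requires it to be bound within its binding domain — the embedded TP, whose subject is Ivan₃.
Within that domain it is c-commanded by *Ivan₃*, which does not share its index.
*Diego₁* does not c-command the anaphor at all.
The anaphor is unbound in its domain → Principle A violation.

Principle A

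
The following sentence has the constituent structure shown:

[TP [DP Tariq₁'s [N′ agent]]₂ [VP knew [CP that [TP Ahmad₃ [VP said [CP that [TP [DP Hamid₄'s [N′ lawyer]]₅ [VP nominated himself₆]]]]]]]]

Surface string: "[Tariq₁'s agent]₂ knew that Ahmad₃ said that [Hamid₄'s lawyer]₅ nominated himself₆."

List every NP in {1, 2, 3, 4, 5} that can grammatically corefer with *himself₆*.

*himself* is an anaphor, so Principle A applies: it must be bound in its binding domain.
Binding domain of *himself₆*: the embedded TP, whose subject is [Hamid₄'s lawyer]₅.
*Tariq₁* does not c-command the anaphor → cannot bind it.
*[Tariq₁'s agent]₂* c-commands the anaphor but is outside its binding domain → cannot satisfy Principle A.
*Ahmad₃* c-commands the anaphor but is outside its binding domain → cannot satisfy Principle A.
*Hamid₄* does not c-command the anaphor → cannot bind it.
*[Hamid₄'s lawyer]₅* c-commands the anaphor within its binding domain → licit binder.

{5}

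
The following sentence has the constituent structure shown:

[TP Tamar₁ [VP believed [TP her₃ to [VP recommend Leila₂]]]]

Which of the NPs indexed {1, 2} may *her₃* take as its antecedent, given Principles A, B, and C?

*her* is a pronoun, so Principle B applies: it must be free in its binding domain.
Binding domain of *her₃*: the matrix TP, whose subject is Tamar₁.
*Tamar₁* c-commands the pronoun within its binding domain → coindexation would violate Principle B.
*Leila₂*: the pronoun c-commands this R-expression → coindexation would violate Principle C on *Leila₂*.

none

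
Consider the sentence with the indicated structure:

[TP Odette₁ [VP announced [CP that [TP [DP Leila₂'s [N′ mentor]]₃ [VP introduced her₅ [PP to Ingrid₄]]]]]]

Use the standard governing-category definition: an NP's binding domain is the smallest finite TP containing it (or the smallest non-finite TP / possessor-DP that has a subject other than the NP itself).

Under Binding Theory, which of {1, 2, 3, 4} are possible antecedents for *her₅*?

*her* is a pronoun, so Principle B applies: it must be free in its binding domain.
Binding domain of *her₅*: the embedded TP, whose subject is [Leila₂'s mentor]₃.
*Odette₁* c-commands the pronoun but from outside its binding domain, and is not c-commanded by it → coindexation permitted.
*Leila₂* and the pronoun do not c-command one another → neither Principle B nor Principle C is at stake; coindexation permitted.
*[Leila₂'s mentor]₃* c-commands the pronoun within its binding domain → coindexation would violate Principle B.
*Ingrid₄*: the pronoun c-commands this R-expression → coindexation would violate Principle C on *Ingrid₄*.

{1, 2}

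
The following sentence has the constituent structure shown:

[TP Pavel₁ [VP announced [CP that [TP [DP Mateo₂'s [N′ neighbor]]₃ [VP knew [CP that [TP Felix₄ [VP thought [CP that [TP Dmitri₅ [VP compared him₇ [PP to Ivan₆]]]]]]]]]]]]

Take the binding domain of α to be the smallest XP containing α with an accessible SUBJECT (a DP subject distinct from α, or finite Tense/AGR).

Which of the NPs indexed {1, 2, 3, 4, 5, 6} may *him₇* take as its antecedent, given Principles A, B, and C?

{1, 2, 3, 4}

*him* is a pronoun, so Principle B applies: it must be free in its binding domain.
Binding domain of *him₇*: the embedded TP, whose subject is Dmitri₅.
*Pavel₁* c-commands the pronoun but from outside its binding domain, and is not c-commanded by it → coindexation permitted.
*Mateo₂* and the pronoun do not c-command one another → neither Principle B nor Principle C is at stake; coindexation permitted.
*[Mateo₂'s neighbor]₃* c-commands the pronoun but from outside its binding domain, and is not c-commanded by it → coindexation permitted.
*Felix₄* c-commands the pronoun but from outside its binding domain, and is not c-commanded by it → coindexation permitted.
*Dmitri₅* c-commands the pronoun within its binding domain → coindexation would violate Principle B.
*Ivan₆*: the pronoun c-commands this R-expression → coindexation would violate Principle C on *Ivan₆*.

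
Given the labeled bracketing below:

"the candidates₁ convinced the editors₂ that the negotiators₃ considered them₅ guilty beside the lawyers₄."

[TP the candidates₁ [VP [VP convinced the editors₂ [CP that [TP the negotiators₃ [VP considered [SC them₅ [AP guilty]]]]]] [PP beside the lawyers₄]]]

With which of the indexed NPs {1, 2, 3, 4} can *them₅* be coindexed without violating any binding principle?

*them* is a pronoun, so Principle B applies: it must be free in its binding domain.
Binding domain of *them₅*: the embedded TP, whose subject is the negotiators₃.
*the candidates₁* c-commands the pronoun but from outside its binding domain, and is not c-commanded by it → coindexation permitted.
*the editors₂* c-commands the pronoun but from outside its binding domain, and is not c-commanded by it → coindexation permitted.
*the negotiators₃* c-commands the pronoun within its binding domain → coindexation would violate Principle B.
*the lawyers₄* and the pronoun do not c-command one another → neither Principle B nor Principle C is at stake; coindexation permitted.

{1, 2, 4}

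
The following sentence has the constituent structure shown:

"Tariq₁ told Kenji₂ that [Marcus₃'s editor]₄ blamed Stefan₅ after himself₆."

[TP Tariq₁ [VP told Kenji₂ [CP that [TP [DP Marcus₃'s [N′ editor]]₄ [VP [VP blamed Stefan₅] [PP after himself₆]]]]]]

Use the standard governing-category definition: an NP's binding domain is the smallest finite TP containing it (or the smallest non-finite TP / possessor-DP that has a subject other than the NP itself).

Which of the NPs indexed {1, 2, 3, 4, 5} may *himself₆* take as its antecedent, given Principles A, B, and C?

{4}

*himself* is an anaphor, so Principle A applies: it must be bound in its binding domain.
Binding domain of *himself₆*: the embedded TP, whose subject is [Marcus₃'s editor]₄.
*Tariq₁* c-commands the anaphor but is outside its binding domain → cannot satisfy Principle A.
*Kenji₂* c-commands the anaphor but is outside its binding domain → cannot satisfy Principle A.
*Marcus₃* does not c-command the anaphor → cannot bind it.
*[Marcus₃'s editor]₄* c-commands the anaphor within its binding domain → licit binder.
*Stefan₅* does not c-command the anaphor → cannot bind it.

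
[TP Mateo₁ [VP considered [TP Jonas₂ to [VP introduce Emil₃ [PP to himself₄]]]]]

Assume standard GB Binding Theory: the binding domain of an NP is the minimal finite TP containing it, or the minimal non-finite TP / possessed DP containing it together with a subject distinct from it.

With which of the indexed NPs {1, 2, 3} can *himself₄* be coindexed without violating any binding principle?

*himself* is an anaphor, so Principle A applies: it must be bound in its binding domain.
Binding domain of *himself₄*: the embedded TP, whose subject is Jonas₂.
*Mateo₁* c-commands the anaphor but is outside its binding domain → cannot satisfy Principle A.
*Jonas₂* c-commands the anaphor within its binding domain → licit binder.
*Emil₃* c-commands the anaphor within its binding domain → licit binder.

{2, 3}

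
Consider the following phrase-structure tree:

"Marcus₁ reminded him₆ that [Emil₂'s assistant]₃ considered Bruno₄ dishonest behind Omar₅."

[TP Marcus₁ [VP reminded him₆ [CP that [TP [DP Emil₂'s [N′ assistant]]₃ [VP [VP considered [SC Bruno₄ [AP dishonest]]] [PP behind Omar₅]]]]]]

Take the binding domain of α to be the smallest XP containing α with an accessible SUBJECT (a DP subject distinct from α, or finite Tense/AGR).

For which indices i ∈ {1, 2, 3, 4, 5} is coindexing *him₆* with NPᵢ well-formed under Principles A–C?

none

*him* is a pronoun, so Principle B applies: it must be free in its binding domain.
Binding domain of *him₆*: the matrix TP, whose subject is Marcus₁.
*Marcus₁* c-commands the pronoun within its binding domain → coindexation would violate Principle B.
*Emil₂*: the pronoun c-commands this R-expression → coindexation would violate Principle C on *Emil₂*.
*[Emil₂'s assistant]₃*: the pronoun c-commands this R-expression → coindexation would violate Principle C on *[Emil₂'s assistant]₃*.
*Bruno₄*: the pronoun c-commands this R-expression → coindexation would violate Principle C on *Bruno₄*.
*Omar₅*: the pronoun c-commands this R-expression → coindexation would violate Principle C on *Omar₅*.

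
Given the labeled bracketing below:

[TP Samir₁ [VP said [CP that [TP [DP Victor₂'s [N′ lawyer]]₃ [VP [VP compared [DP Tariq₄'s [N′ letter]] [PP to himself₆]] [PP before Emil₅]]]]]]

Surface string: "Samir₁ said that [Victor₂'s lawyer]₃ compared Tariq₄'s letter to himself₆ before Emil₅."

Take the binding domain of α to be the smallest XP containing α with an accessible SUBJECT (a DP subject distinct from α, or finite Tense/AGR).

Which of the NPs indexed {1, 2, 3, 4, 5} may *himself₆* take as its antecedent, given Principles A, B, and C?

*himself* is an anaphor, so Principle A applies: it must be bound in its binding domain.
Binding domain of *himself₆*: the embedded TP, whose subject is [Victor₂'s lawyer]₃.
*Samir₁* c-commands the anaphor but is outside its binding domain → cannot satisfy Principle A.
*Victor₂* does not c-command the anaphor → cannot bind it.
*[Victor₂'s lawyer]₃* c-commands the anaphor within its binding domain → licit binder.
*Tariq₄* does not c-command the anaphor → cannot bind it.
*Emil₅* does not c-command the anaphor → cannot bind it.

{3}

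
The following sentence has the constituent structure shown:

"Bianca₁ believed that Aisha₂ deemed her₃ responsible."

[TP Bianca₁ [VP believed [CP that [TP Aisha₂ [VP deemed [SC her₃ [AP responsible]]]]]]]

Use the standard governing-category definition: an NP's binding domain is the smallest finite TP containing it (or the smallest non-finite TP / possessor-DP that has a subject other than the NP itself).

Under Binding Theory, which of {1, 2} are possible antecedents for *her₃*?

{1}

*her* is a pronoun, so Principle B applies: it must be free in its binding domain.
Binding domain of *her₃*: the embedded TP, whose subject is Aisha₂.
*Bianca₁* c-commands the pronoun but from outside its binding domain, and is not c-commanded by it → coindexation permitted.
*Aisha₂* c-commands the pronoun within its binding domain → coindexation would violate Principle B.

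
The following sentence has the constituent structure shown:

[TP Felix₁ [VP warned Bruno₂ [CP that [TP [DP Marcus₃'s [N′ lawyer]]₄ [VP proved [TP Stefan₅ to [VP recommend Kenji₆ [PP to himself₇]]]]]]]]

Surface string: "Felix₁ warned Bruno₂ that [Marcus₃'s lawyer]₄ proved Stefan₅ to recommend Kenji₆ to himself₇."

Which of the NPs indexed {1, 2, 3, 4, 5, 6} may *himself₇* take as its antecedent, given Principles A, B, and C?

*himself* is an anaphor, so Principle A applies: it must be bound in its binding domain.
Binding domain of *himself₇*: the embedded TP, whose subject is Stefan₅.
*Felix₁* c-commands the anaphor but is outside its binding domain → cannot satisfy Principle A.
*Bruno₂* c-commands the anaphor but is outside its binding domain → cannot satisfy Principle A.
*Marcus₃* does not c-command the anaphor → cannot bind it.
*[Marcus₃'s lawyer]₄* c-commands the anaphor but is outside its binding domain → cannot satisfy Principle A.
*Stefan₅* c-commands the anaphor within its binding domain → licit binder.
*Kenji₆* c-commands the anaphor within its binding domain → licit binder.

{5, 6}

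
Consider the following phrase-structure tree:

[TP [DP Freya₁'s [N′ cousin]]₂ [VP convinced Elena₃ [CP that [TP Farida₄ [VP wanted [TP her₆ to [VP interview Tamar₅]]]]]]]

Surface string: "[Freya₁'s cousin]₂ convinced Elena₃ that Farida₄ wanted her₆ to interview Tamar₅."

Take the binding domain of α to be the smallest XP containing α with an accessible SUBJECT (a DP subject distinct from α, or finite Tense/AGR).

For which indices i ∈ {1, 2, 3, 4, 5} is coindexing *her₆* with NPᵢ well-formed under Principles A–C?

{1, 2, 3}

*her* is a pronoun, so Principle B applies: it must be free in its binding domain.
Binding domain of *her₆*: the embedded TP, whose subject is Farida₄.
*Freya₁* and the pronoun do not c-command one another → neither Principle B nor Principle C is at stake; coindexation permitted.
*[Freya₁'s cousin]₂* c-commands the pronoun but from outside its binding domain, and is not c-commanded by it → coindexation permitted.
*Elena₃* c-commands the pronoun but from outside its binding domain, and is not c-commanded by it → coindexation permitted.
*Farida₄* c-commands the pronoun within its binding domain → coindexation would violate Principle B.
*Tamar₅*: the pronoun c-commands this R-expression → coindexation would violate Principle C on *Tamar₅*.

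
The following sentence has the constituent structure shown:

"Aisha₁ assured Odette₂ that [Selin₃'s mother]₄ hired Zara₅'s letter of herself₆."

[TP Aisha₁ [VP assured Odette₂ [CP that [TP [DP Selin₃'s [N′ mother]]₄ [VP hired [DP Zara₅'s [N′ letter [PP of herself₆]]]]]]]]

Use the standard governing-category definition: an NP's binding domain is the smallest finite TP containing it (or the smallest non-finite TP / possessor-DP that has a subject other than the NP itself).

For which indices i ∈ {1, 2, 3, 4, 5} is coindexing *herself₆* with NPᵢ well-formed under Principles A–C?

{5}

*herself* is an anaphor, so Principle A applies: it must be bound in its binding domain.
Binding domain of *herself₆*: the possessed DP, whose subject is Zara₅.
*Aisha₁* c-commands the anaphor but is outside its binding domain → cannot satisfy Principle A.
*Odette₂* c-commands the anaphor but is outside its binding domain → cannot satisfy Principle A.
*Selin₃* does not c-command the anaphor → cannot bind it.
*[Selin₃'s mother]₄* c-commands the anaphor but is outside its binding domain → cannot satisfy Principle A.
*Zara₅* c-commands the anaphor within its binding domain → licit binder.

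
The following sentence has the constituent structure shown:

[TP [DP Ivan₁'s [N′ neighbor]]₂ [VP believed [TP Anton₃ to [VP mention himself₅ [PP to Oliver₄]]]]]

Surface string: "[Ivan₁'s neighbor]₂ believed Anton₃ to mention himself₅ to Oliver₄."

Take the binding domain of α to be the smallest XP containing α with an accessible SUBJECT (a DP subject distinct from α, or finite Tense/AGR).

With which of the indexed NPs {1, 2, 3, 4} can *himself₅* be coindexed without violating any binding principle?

{3}

*himself* is an anaphor, so Principle A applies: it must be bound in its binding domain.
Binding domain of *himself₅*: the embedded TP, whose subject is Anton₃.
*Ivan₁* does not c-command the anaphor → cannot bind it.
*[Ivan₁'s neighbor]₂* c-commands the anaphor but is outside its binding domain → cannot satisfy Principle A.
*Anton₃* c-commands the anaphor within its binding domain → licit binder.
*Oliver₄* does not c-command the anaphor → cannot bind it.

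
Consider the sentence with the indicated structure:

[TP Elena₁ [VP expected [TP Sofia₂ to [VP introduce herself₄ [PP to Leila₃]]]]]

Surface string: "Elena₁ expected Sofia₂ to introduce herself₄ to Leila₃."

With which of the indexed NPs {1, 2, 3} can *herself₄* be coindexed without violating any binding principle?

{2}

*herself* is an anaphor, so Principle A applies: it must be bound in its binding domain.
Binding domain of *herself₄*: the embedded TP, whose subject is Sofia₂.
*Elena₁* c-commands the anaphor but is outside its binding domain → cannot satisfy Principle A.
*Sofia₂* c-commands the anaphor within its binding domain → licit binder.
*Leila₃* does not c-command the anaphor → cannot bind it.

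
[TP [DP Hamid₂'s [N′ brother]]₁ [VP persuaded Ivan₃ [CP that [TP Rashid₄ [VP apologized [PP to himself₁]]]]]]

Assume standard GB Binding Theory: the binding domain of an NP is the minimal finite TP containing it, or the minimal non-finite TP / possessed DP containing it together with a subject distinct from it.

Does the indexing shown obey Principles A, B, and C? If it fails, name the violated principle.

Principle A

The two coindexed NPs are *[Hamid₂'s brother]₁* and *himself₁*.
*himself₁* is an anaphor. Principle A requires it to be bound within its binding domain — the embedded TP, whose subject is Rashid₄.
Within that domain it is c-commanded by *Rashid₄*, which does not share its index.
*[Hamid₂'s brother]₁* does c-command the anaphor, but from outside its binding domain.
The anaphor is unbound in its domain → Principle A violation.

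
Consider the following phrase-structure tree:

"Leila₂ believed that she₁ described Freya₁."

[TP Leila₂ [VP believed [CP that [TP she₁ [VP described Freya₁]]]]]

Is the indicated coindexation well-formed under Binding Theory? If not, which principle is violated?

The two coindexed NPs are *she₁* and *Freya₁*.
*Freya₁* is an R-expression. Principle C requires it to be free everywhere.
*she₁* c-commands it and carries the same index.
The R-expression is bound → Principle C violation.

Principle C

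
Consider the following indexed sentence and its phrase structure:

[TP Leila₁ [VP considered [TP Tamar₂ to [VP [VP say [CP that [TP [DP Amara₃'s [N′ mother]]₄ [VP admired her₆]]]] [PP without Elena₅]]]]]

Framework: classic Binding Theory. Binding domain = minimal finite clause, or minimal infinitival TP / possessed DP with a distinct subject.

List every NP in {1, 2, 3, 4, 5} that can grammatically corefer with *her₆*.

*her* is a pronoun, so Principle B applies: it must be free in its binding domain.
Binding domain of *her₆*: the embedded TP, whose subject is [Amara₃'s mother]₄.
*Leila₁* c-commands the pronoun but from outside its binding domain, and is not c-commanded by it → coindexation permitted.
*Tamar₂* c-commands the pronoun but from outside its binding domain, and is not c-commanded by it → coindexation permitted.
*Amara₃* and the pronoun do not c-command one another → neither Principle B nor Principle C is at stake; coindexation permitted.
*[Amara₃'s mother]₄* c-commands the pronoun within its binding domain → coindexation would violate Principle B.
*Elena₅* and the pronoun do not c-command one another → neither Principle B nor Principle C is at stake; coindexation permitted.

{1, 2, 3, 5}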